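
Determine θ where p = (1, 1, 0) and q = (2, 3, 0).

p·q = 1·2 + 1·3 + 0·0 = 2 + 3 + 0 = 5
|p| = √(1² + 1² + 0²) = √2 ≈ 1.414
|q| = √(2² + 3² + 0²) = √13 ≈ 3.606
cos θ = (p·q)/(|p||q|) = 5/(1.414·3.606) ≈ 0.9806
θ = arccos(0.9806) ≈ 11.31°

11.31°


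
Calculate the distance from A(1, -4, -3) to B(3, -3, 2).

d = √[(x₂-x₁)² + (y₂-y₁)² + (z₂-z₁)²]
  = √[2² + 1² + 5²]
  = √[4 + 1 + 25]
  = √30
  ≈ 5.477

5.477


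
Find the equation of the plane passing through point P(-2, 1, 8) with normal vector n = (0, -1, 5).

The plane through P with normal n = (a, b, c) satisfies n·(r - P) = 0,
i.e. ax + by + cz = a·x₀ + b·y₀ + c·z₀.
d = 0·(-2) + (-1)·1 + 5·8
  = 0 - 1 + 40
  = 39
Equation: -y + 5z = 39

-y + 5z = 39


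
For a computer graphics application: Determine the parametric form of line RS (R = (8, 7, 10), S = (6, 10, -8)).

Direction vector d = S - R = (6 - 8, 10 - 7, -8 - 10) = (-2, 3, -18)
Parametric form r = R + t·d:
x = 8 - 2t, y = 7 + 3t, z = 10 - 18t

x = 8 - 2t, y = 7 + 3t, z = 10 - 18t


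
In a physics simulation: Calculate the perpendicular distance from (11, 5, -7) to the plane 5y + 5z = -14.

distance = |a·x₀ + b·y₀ + c·z₀ - d| / √(a² + b² + c²)
  = |0·11 + 5·5 + 5·(-7) - (-14)| / √(0² + 5² + 5²)
  = |0 + 25 - 35 + 14| / √(0 + 25 + 25)
  = |4| / √50
  = 4 / 7.071
  ≈ 0.5657

0.5657


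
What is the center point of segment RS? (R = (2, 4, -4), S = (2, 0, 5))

M = ((x₁+x₂)/2, (y₁+y₂)/2, (z₁+z₂)/2)
  = ((2 + 2)/2, (4 + 0)/2, (-4 + 5)/2)
  = (4/2, 4/2, 1/2)
  = (2, 2, 0.5)

(2, 2, 0.5)


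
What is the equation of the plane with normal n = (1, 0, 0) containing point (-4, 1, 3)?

The plane through P with normal n = (a, b, c) satisfies n·(r - P) = 0,
i.e. ax + by + cz = a·x₀ + b·y₀ + c·z₀.
d = 1·(-4) + 0·1 + 0·3
  = -4 + 0 + 0
  = -4
Equation: x = -4

x = -4


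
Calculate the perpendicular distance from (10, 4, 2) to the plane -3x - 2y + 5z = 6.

distance = |a·x₀ + b·y₀ + c·z₀ - d| / √(a² + b² + c²)
  = |(-3)·10 + (-2)·4 + 5·2 - 6| / √((-3)² + (-2)² + 5²)
  = |-30 - 8 + 10 - 6| / √(9 + 4 + 25)
  = |-34| / √38
  = 34 / 6.164
  ≈ 5.516

5.516


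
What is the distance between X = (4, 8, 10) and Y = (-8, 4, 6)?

d = √[(x₂-x₁)² + (y₂-y₁)² + (z₂-z₁)²]
  = √[(-12)² + (-4)² + (-4)²]
  = √[144 + 16 + 16]
  = √176
  ≈ 13.27

13.27


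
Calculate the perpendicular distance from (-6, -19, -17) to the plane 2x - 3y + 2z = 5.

distance = |a·x₀ + b·y₀ + c·z₀ - d| / √(a² + b² + c²)
  = |2·(-6) + (-3)·(-19) + 2·(-17) - 5| / √(2² + (-3)² + 2²)
  = |-12 + 57 - 34 - 5| / √(4 + 9 + 4)
  = |6| / √17
  = 6 / 4.123
  ≈ 1.455

1.455


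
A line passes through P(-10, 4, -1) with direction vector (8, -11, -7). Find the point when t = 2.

P(t) = P + t·d
  = (-10 + 8·2, 4 + (-11)·2, -1 + (-7)·2)
  = (-10 + 16, 4 - 22, -1 - 14)
  = (6, -18, -15)

(6, -18, -15)


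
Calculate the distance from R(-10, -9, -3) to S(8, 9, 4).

d = √[(x₂-x₁)² + (y₂-y₁)² + (z₂-z₁)²]
  = √[18² + 18² + 7²]
  = √[324 + 324 + 49]
  = √697
  ≈ 26.4

26.4


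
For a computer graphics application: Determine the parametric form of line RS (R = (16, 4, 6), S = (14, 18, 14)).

Direction vector d = S - R = (14 - 16, 18 - 4, 14 - 6) = (-2, 14, 8)
Parametric form r = R + t·d:
x = 16 - 2t, y = 4 + 14t, z = 6 + 8t

x = 16 - 2t, y = 4 + 14t, z = 6 + 8t


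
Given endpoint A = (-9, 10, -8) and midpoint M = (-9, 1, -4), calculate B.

B = 2M - A
  = (2·(-9) - (-9), 2·1 - 10, 2·(-4) - (-8))
  = (-18 + 9, 2 - 10, -8 + 8)
  = (-9, -8, 0)

(-9, -8, 0)


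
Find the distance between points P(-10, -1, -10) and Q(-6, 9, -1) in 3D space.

d = √[(x₂-x₁)² + (y₂-y₁)² + (z₂-z₁)²]
  = √[4² + 10² + 9²]
  = √[16 + 100 + 81]
  = √197
  ≈ 14.04

14.04


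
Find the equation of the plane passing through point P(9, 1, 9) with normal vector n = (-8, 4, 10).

The plane through P with normal n = (a, b, c) satisfies n·(r - P) = 0,
i.e. ax + by + cz = a·x₀ + b·y₀ + c·z₀.
d = (-8)·9 + 4·1 + 10·9
  = -72 + 4 + 90
  = 22
Equation: -8x + 4y + 10z = 22

-8x + 4y + 10z = 22


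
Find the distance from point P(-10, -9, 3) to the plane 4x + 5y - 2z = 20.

distance = |a·x₀ + b·y₀ + c·z₀ - d| / √(a² + b² + c²)
  = |4·(-10) + 5·(-9) + (-2)·3 - 20| / √(4² + 5² + (-2)²)
  = |-40 - 45 - 6 - 20| / √(16 + 25 + 4)
  = |-111| / √45
  = 111 / 6.708
  ≈ 16.55

16.55


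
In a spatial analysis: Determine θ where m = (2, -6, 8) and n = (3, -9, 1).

m·n = 2·3 + (-6)·(-9) + 8·1 = 6 + 54 + 8 = 68
|m| = √(2² + (-6)² + 8²) = √104 ≈ 10.2
|n| = √(3² + (-9)² + 1²) = √91 ≈ 9.539
cos θ = (m·n)/(|m||n|) = 68/(10.2·9.539) ≈ 0.699
θ = arccos(0.699) ≈ 45.65°

45.65°


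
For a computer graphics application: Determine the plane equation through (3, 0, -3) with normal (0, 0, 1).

The plane through P with normal n = (a, b, c) satisfies n·(r - P) = 0,
i.e. ax + by + cz = a·x₀ + b·y₀ + c·z₀.
d = 0·3 + 0·0 + 1·(-3)
  = 0 + 0 - 3
  = -3
Equation: z = -3

z = -3


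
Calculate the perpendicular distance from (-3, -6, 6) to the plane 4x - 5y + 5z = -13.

distance = |a·x₀ + b·y₀ + c·z₀ - d| / √(a² + b² + c²)
  = |4·(-3) + (-5)·(-6) + 5·6 - (-13)| / √(4² + (-5)² + 5²)
  = |-12 + 30 + 30 + 13| / √(16 + 25 + 25)
  = |61| / √66
  = 61 / 8.124
  ≈ 7.509

7.509


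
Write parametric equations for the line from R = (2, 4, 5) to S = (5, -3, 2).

Direction vector d = S - R = (5 - 2, -3 - 4, 2 - 5) = (3, -7, -3)
Parametric form r = R + t·d:
x = 2 + 3t, y = 4 - 7t, z = 5 - 3t

x = 2 + 3t, y = 4 - 7t, z = 5 - 3t


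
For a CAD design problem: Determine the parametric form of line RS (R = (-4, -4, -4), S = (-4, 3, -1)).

Direction vector d = S - R = (-4 + 4, 3 + 4, -1 + 4) = (0, 7, 3)
Parametric form r = R + t·d:
x = -4, y = -4 + 7t, z = -4 + 3t

x = -4, y = -4 + 7t, z = -4 + 3t


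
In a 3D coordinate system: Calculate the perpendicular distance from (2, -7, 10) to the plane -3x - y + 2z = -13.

distance = |a·x₀ + b·y₀ + c·z₀ - d| / √(a² + b² + c²)
  = |(-3)·2 + (-1)·(-7) + 2·10 - (-13)| / √((-3)² + (-1)² + 2²)
  = |-6 + 7 + 20 + 13| / √(9 + 1 + 4)
  = |34| / √14
  = 34 / 3.742
  ≈ 9.087

9.087


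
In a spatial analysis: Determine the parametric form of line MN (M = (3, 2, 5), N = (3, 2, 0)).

Direction vector d = N - M = (3 - 3, 2 - 2, 0 - 5) = (0, 0, -5)
Parametric form r = M + t·d:
x = 3, y = 2, z = 5 - 5t

x = 3, y = 2, z = 5 - 5t


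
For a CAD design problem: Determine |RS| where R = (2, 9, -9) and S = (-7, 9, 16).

d = √[(x₂-x₁)² + (y₂-y₁)² + (z₂-z₁)²]
  = √[(-9)² + 0² + 25²]
  = √[81 + 0 + 625]
  = √706
  ≈ 26.57

26.57


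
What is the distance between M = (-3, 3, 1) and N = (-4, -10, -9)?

d = √[(x₂-x₁)² + (y₂-y₁)² + (z₂-z₁)²]
  = √[(-1)² + (-13)² + (-10)²]
  = √[1 + 169 + 100]
  = √270
  ≈ 16.43

16.43


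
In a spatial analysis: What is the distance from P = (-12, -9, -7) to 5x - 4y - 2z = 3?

distance = |a·x₀ + b·y₀ + c·z₀ - d| / √(a² + b² + c²)
  = |5·(-12) + (-4)·(-9) + (-2)·(-7) - 3| / √(5² + (-4)² + (-2)²)
  = |-60 + 36 + 14 - 3| / √(25 + 16 + 4)
  = |-13| / √45
  = 13 / 6.708
  ≈ 1.938

1.938


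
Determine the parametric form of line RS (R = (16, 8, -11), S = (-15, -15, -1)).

Direction vector d = S - R = (-15 - 16, -15 - 8, -1 + 11) = (-31, -23, 10)
Parametric form r = R + t·d:
x = 16 - 31t, y = 8 - 23t, z = -11 + 10t

x = 16 - 31t, y = 8 - 23t, z = -11 + 10t


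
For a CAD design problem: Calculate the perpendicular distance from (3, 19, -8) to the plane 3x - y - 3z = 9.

distance = |a·x₀ + b·y₀ + c·z₀ - d| / √(a² + b² + c²)
  = |3·3 + (-1)·19 + (-3)·(-8) - 9| / √(3² + (-1)² + (-3)²)
  = |9 - 19 + 24 - 9| / √(9 + 1 + 9)
  = |5| / √19
  = 5 / 4.359
  ≈ 1.147

1.147


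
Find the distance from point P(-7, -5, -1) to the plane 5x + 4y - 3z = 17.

distance = |a·x₀ + b·y₀ + c·z₀ - d| / √(a² + b² + c²)
  = |5·(-7) + 4·(-5) + (-3)·(-1) - 17| / √(5² + 4² + (-3)²)
  = |-35 - 20 + 3 - 17| / √(25 + 16 + 9)
  = |-69| / √50
  = 69 / 7.071
  ≈ 9.758

9.758


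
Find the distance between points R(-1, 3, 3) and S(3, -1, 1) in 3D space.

d = √[(x₂-x₁)² + (y₂-y₁)² + (z₂-z₁)²]
  = √[4² + (-4)² + (-2)²]
  = √[16 + 16 + 4]
  = √36
  ≈ 6

6


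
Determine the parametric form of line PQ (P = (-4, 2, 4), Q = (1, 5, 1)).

Direction vector d = Q - P = (1 + 4, 5 - 2, 1 - 4) = (5, 3, -3)
Parametric form r = P + t·d:
x = -4 + 5t, y = 2 + 3t, z = 4 - 3t

x = -4 + 5t, y = 2 + 3t, z = 4 - 3t


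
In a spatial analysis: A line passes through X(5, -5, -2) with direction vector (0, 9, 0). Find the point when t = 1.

P(t) = X + t·d
  = (5 + 0·1, -5 + 9·1, -2 + 0·1)
  = (5 + 0, -5 + 9, -2 + 0)
  = (5, 4, -2)

(5, 4, -2)


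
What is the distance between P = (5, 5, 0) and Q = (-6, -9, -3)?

d = √[(x₂-x₁)² + (y₂-y₁)² + (z₂-z₁)²]
  = √[(-11)² + (-14)² + (-3)²]
  = √[121 + 196 + 9]
  = √326
  ≈ 18.06

18.06


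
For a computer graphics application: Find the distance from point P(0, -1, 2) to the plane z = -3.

distance = |a·x₀ + b·y₀ + c·z₀ - d| / √(a² + b² + c²)
  = |0·0 + 0·(-1) + 1·2 - (-3)| / √(0² + 0² + 1²)
  = |0 + 0 + 2 + 3| / √(0 + 0 + 1)
  = |5| / √1
  = 5 / 1
  ≈ 5

5


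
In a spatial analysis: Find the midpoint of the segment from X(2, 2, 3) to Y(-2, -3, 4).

M = ((x₁+x₂)/2, (y₁+y₂)/2, (z₁+z₂)/2)
  = ((2 - 2)/2, (2 - 3)/2, (3 + 4)/2)
  = (0/2, -1/2, 7/2)
  = (0, -0.5, 3.5)

(0, -0.5, 3.5)


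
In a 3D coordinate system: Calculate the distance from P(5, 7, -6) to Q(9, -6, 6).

d = √[(x₂-x₁)² + (y₂-y₁)² + (z₂-z₁)²]
  = √[4² + (-13)² + 12²]
  = √[16 + 169 + 144]
  = √329
  ≈ 18.14

18.14


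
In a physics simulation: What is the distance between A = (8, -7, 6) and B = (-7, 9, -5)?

d = √[(x₂-x₁)² + (y₂-y₁)² + (z₂-z₁)²]
  = √[(-15)² + 16² + (-11)²]
  = √[225 + 256 + 121]
  = √602
  ≈ 24.54

24.54


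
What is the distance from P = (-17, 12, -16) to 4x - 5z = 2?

distance = |a·x₀ + b·y₀ + c·z₀ - d| / √(a² + b² + c²)
  = |4·(-17) + 0·12 + (-5)·(-16) - 2| / √(4² + 0² + (-5)²)
  = |-68 + 0 + 80 - 2| / √(16 + 0 + 25)
  = |10| / √41
  = 10 / 6.403
  ≈ 1.562

1.562


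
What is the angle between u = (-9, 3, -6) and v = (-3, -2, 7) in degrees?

u·v = (-9)·(-3) + 3·(-2) + (-6)·7 = 27 - 6 - 42 = -21
|u| = √((-9)² + 3² + (-6)²) = √126 ≈ 11.22
|v| = √((-3)² + (-2)² + 7²) = √62 ≈ 7.874
cos θ = (u·v)/(|u||v|) = -21/(11.22·7.874) ≈ -0.2376
θ = arccos(-0.2376) ≈ 103.7°

103.7°


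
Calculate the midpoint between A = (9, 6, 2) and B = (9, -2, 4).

M = ((x₁+x₂)/2, (y₁+y₂)/2, (z₁+z₂)/2)
  = ((9 + 9)/2, (6 - 2)/2, (2 + 4)/2)
  = (18/2, 4/2, 6/2)
  = (9, 2, 3)

(9, 2, 3)


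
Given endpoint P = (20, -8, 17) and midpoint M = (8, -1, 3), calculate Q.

Q = 2M - P
  = (2·8 - 20, 2·(-1) - (-8), 2·3 - 17)
  = (16 - 20, -2 + 8, 6 - 17)
  = (-4, 6, -11)

(-4, 6, -11)


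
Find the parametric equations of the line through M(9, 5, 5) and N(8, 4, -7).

Direction vector d = N - M = (8 - 9, 4 - 5, -7 - 5) = (-1, -1, -12)
Parametric form r = M + t·d:
x = 9 - t, y = 5 - t, z = 5 - 12t

x = 9 - t, y = 5 - t, z = 5 - 12t


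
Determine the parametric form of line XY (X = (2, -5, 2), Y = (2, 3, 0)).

Direction vector d = Y - X = (2 - 2, 3 + 5, 0 - 2) = (0, 8, -2)
Parametric form r = X + t·d:
x = 2, y = -5 + 8t, z = 2 - 2t

x = 2, y = -5 + 8t, z = 2 - 2t


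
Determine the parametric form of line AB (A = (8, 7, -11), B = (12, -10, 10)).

Direction vector d = B - A = (12 - 8, -10 - 7, 10 + 11) = (4, -17, 21)
Parametric form r = A + t·d:
x = 8 + 4t, y = 7 - 17t, z = -11 + 21t

x = 8 + 4t, y = 7 - 17t, z = -11 + 21t


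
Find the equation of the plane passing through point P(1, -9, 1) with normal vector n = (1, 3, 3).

The plane through P with normal n = (a, b, c) satisfies n·(r - P) = 0,
i.e. ax + by + cz = a·x₀ + b·y₀ + c·z₀.
d = 1·1 + 3·(-9) + 3·1
  = 1 - 27 + 3
  = -23
Equation: x + 3y + 3z = -23

x + 3y + 3z = -23


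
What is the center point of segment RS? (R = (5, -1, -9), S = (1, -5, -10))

M = ((x₁+x₂)/2, (y₁+y₂)/2, (z₁+z₂)/2)
  = ((5 + 1)/2, (-1 - 5)/2, (-9 - 10)/2)
  = (6/2, -6/2, -19/2)
  = (3, -3, -9.5)

(3, -3, -9.5)


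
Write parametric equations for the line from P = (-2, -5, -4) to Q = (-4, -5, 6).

Direction vector d = Q - P = (-4 + 2, -5 + 5, 6 + 4) = (-2, 0, 10)
Parametric form r = P + t·d:
x = -2 - 2t, y = -5, z = -4 + 10t

x = -2 - 2t, y = -5, z = -4 + 10t


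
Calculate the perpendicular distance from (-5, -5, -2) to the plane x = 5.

distance = |a·x₀ + b·y₀ + c·z₀ - d| / √(a² + b² + c²)
  = |1·(-5) + 0·(-5) + 0·(-2) - 5| / √(1² + 0² + 0²)
  = |-5 + 0 + 0 - 5| / √(1 + 0 + 0)
  = |-10| / √1
  = 10 / 1
  ≈ 10

10


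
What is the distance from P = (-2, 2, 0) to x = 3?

distance = |a·x₀ + b·y₀ + c·z₀ - d| / √(a² + b² + c²)
  = |1·(-2) + 0·2 + 0·0 - 3| / √(1² + 0² + 0²)
  = |-2 + 0 + 0 - 3| / √(1 + 0 + 0)
  = |-5| / √1
  = 5 / 1
  ≈ 5

5


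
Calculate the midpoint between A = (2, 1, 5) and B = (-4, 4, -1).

M = ((x₁+x₂)/2, (y₁+y₂)/2, (z₁+z₂)/2)
  = ((2 - 4)/2, (1 + 4)/2, (5 - 1)/2)
  = (-2/2, 5/2, 4/2)
  = (-1, 2.5, 2)

(-1, 2.5, 2)


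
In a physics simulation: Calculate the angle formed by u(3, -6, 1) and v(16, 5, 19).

u·v = 3·16 + (-6)·5 + 1·19 = 48 - 30 + 19 = 37
|u| = √(3² + (-6)² + 1²) = √46 ≈ 6.782
|v| = √(16² + 5² + 19²) = √642 ≈ 25.34
cos θ = (u·v)/(|u||v|) = 37/(6.782·25.34) ≈ 0.2153
θ = arccos(0.2153) ≈ 77.57°

77.57°


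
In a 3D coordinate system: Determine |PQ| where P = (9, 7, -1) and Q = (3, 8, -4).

d = √[(x₂-x₁)² + (y₂-y₁)² + (z₂-z₁)²]
  = √[(-6)² + 1² + (-3)²]
  = √[36 + 1 + 9]
  = √46
  ≈ 6.782

6.782


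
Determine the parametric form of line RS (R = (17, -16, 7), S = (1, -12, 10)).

Direction vector d = S - R = (1 - 17, -12 + 16, 10 - 7) = (-16, 4, 3)
Parametric form r = R + t·d:
x = 17 - 16t, y = -16 + 4t, z = 7 + 3t

x = 17 - 16t, y = -16 + 4t, z = 7 + 3t


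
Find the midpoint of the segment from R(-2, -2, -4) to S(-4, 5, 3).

M = ((x₁+x₂)/2, (y₁+y₂)/2, (z₁+z₂)/2)
  = ((-2 - 4)/2, (-2 + 5)/2, (-4 + 3)/2)
  = (-6/2, 3/2, -1/2)
  = (-3, 1.5, -0.5)

(-3, 1.5, -0.5)


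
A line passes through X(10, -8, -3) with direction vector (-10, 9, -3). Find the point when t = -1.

P(t) = X + t·d
  = (10 + (-10)·(-1), -8 + 9·(-1), -3 + (-3)·(-1))
  = (10 + 10, -8 - 9, -3 + 3)
  = (20, -17, 0)

(20, -17, 0)


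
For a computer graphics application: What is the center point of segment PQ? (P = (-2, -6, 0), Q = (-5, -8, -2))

M = ((x₁+x₂)/2, (y₁+y₂)/2, (z₁+z₂)/2)
  = ((-2 - 5)/2, (-6 - 8)/2, (0 - 2)/2)
  = (-7/2, -14/2, -2/2)
  = (-3.5, -7, -1)

(-3.5, -7, -1)


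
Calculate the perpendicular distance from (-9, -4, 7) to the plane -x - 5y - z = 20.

distance = |a·x₀ + b·y₀ + c·z₀ - d| / √(a² + b² + c²)
  = |(-1)·(-9) + (-5)·(-4) + (-1)·7 - 20| / √((-1)² + (-5)² + (-1)²)
  = |9 + 20 - 7 - 20| / √(1 + 25 + 1)
  = |2| / √27
  = 2 / 5.196
  ≈ 0.3849

0.3849


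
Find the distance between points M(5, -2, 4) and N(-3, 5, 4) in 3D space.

d = √[(x₂-x₁)² + (y₂-y₁)² + (z₂-z₁)²]
  = √[(-8)² + 7² + 0²]
  = √[64 + 49 + 0]
  = √113
  ≈ 10.63

10.63


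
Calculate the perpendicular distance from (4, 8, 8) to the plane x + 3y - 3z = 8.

distance = |a·x₀ + b·y₀ + c·z₀ - d| / √(a² + b² + c²)
  = |1·4 + 3·8 + (-3)·8 - 8| / √(1² + 3² + (-3)²)
  = |4 + 24 - 24 - 8| / √(1 + 9 + 9)
  = |-4| / √19
  = 4 / 4.359
  ≈ 0.9177

0.9177


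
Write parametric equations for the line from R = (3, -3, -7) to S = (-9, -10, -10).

Direction vector d = S - R = (-9 - 3, -10 + 3, -10 + 7) = (-12, -7, -3)
Parametric form r = R + t·d:
x = 3 - 12t, y = -3 - 7t, z = -7 - 3t

x = 3 - 12t, y = -3 - 7t, z = -7 - 3t


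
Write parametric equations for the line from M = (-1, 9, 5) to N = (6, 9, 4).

Direction vector d = N - M = (6 + 1, 9 - 9, 4 - 5) = (7, 0, -1)
Parametric form r = M + t·d:
x = -1 + 7t, y = 9, z = 5 - t

x = -1 + 7t, y = 9, z = 5 - t


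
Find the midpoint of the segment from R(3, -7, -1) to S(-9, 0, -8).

M = ((x₁+x₂)/2, (y₁+y₂)/2, (z₁+z₂)/2)
  = ((3 - 9)/2, (-7 + 0)/2, (-1 - 8)/2)
  = (-6/2, -7/2, -9/2)
  = (-3, -3.5, -4.5)

(-3, -3.5, -4.5)


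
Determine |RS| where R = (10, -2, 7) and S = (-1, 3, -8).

d = √[(x₂-x₁)² + (y₂-y₁)² + (z₂-z₁)²]
  = √[(-11)² + 5² + (-15)²]
  = √[121 + 25 + 225]
  = √371
  ≈ 19.26

19.26


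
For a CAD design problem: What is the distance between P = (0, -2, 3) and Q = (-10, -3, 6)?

d = √[(x₂-x₁)² + (y₂-y₁)² + (z₂-z₁)²]
  = √[(-10)² + (-1)² + 3²]
  = √[100 + 1 + 9]
  = √110
  ≈ 10.49

10.49


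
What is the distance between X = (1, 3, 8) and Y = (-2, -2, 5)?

d = √[(x₂-x₁)² + (y₂-y₁)² + (z₂-z₁)²]
  = √[(-3)² + (-5)² + (-3)²]
  = √[9 + 25 + 9]
  = √43
  ≈ 6.557

6.557


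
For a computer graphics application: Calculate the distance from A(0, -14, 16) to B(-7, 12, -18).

d = √[(x₂-x₁)² + (y₂-y₁)² + (z₂-z₁)²]
  = √[(-7)² + 26² + (-34)²]
  = √[49 + 676 + 1156]
  = √1881
  ≈ 43.37

43.37


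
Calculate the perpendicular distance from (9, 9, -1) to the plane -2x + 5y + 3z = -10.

distance = |a·x₀ + b·y₀ + c·z₀ - d| / √(a² + b² + c²)
  = |(-2)·9 + 5·9 + 3·(-1) - (-10)| / √((-2)² + 5² + 3²)
  = |-18 + 45 - 3 + 10| / √(4 + 25 + 9)
  = |34| / √38
  = 34 / 6.164
  ≈ 5.516

5.516


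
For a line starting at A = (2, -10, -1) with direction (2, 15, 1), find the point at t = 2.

P(t) = A + t·d
  = (2 + 2·2, -10 + 15·2, -1 + 1·2)
  = (2 + 4, -10 + 30, -1 + 2)
  = (6, 20, 1)

(6, 20, 1)


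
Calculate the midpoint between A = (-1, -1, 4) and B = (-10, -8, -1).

M = ((x₁+x₂)/2, (y₁+y₂)/2, (z₁+z₂)/2)
  = ((-1 - 10)/2, (-1 - 8)/2, (4 - 1)/2)
  = (-11/2, -9/2, 3/2)
  = (-5.5, -4.5, 1.5)

(-5.5, -4.5, 1.5)


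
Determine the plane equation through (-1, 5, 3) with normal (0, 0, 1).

The plane through P with normal n = (a, b, c) satisfies n·(r - P) = 0,
i.e. ax + by + cz = a·x₀ + b·y₀ + c·z₀.
d = 0·(-1) + 0·5 + 1·3
  = 0 + 0 + 3
  = 3
Equation: z = 3

z = 3


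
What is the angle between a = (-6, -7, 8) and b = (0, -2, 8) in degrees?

a·b = (-6)·0 + (-7)·(-2) + 8·8 = 0 + 14 + 64 = 78
|a| = √((-6)² + (-7)² + 8²) = √149 ≈ 12.21
|b| = √(0² + (-2)² + 8²) = √68 ≈ 8.246
cos θ = (a·b)/(|a||b|) = 78/(12.21·8.246) ≈ 0.7749
θ = arccos(0.7749) ≈ 39.2°

39.2°


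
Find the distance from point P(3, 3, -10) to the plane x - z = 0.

distance = |a·x₀ + b·y₀ + c·z₀ - d| / √(a² + b² + c²)
  = |1·3 + 0·3 + (-1)·(-10) - 0| / √(1² + 0² + (-1)²)
  = |3 + 0 + 10 + 0| / √(1 + 0 + 1)
  = |13| / √2
  = 13 / 1.414
  ≈ 9.192

9.192


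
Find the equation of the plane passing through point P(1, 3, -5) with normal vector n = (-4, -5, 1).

The plane through P with normal n = (a, b, c) satisfies n·(r - P) = 0,
i.e. ax + by + cz = a·x₀ + b·y₀ + c·z₀.
d = (-4)·1 + (-5)·3 + 1·(-5)
  = -4 - 15 - 5
  = -24
Equation: -4x - 5y + z = -24

-4x - 5y + z = -24


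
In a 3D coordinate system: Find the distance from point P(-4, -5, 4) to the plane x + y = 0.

distance = |a·x₀ + b·y₀ + c·z₀ - d| / √(a² + b² + c²)
  = |1·(-4) + 1·(-5) + 0·4 - 0| / √(1² + 1² + 0²)
  = |-4 - 5 + 0 + 0| / √(1 + 1 + 0)
  = |-9| / √2
  = 9 / 1.414
  ≈ 6.364

6.364


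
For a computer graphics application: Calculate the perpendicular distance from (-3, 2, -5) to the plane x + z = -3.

distance = |a·x₀ + b·y₀ + c·z₀ - d| / √(a² + b² + c²)
  = |1·(-3) + 0·2 + 1·(-5) - (-3)| / √(1² + 0² + 1²)
  = |-3 + 0 - 5 + 3| / √(1 + 0 + 1)
  = |-5| / √2
  = 5 / 1.414
  ≈ 3.536

3.536


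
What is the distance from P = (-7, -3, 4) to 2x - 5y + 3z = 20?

distance = |a·x₀ + b·y₀ + c·z₀ - d| / √(a² + b² + c²)
  = |2·(-7) + (-5)·(-3) + 3·4 - 20| / √(2² + (-5)² + 3²)
  = |-14 + 15 + 12 - 20| / √(4 + 25 + 9)
  = |-7| / √38
  = 7 / 6.164
  ≈ 1.136

1.136


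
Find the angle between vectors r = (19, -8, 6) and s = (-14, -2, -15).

r·s = 19·(-14) + (-8)·(-2) + 6·(-15) = -266 + 16 - 90 = -340
|r| = √(19² + (-8)² + 6²) = √461 ≈ 21.47
|s| = √((-14)² + (-2)² + (-15)²) = √425 ≈ 20.62
cos θ = (r·s)/(|r||s|) = -340/(21.47·20.62) ≈ -0.7681
θ = arccos(-0.7681) ≈ 140.2°

140.2°


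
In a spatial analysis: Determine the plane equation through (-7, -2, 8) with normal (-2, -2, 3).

The plane through P with normal n = (a, b, c) satisfies n·(r - P) = 0,
i.e. ax + by + cz = a·x₀ + b·y₀ + c·z₀.
d = (-2)·(-7) + (-2)·(-2) + 3·8
  = 14 + 4 + 24
  = 42
Equation: -2x - 2y + 3z = 42

-2x - 2y + 3z = 42


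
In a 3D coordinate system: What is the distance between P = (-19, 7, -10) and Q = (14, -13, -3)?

d = √[(x₂-x₁)² + (y₂-y₁)² + (z₂-z₁)²]
  = √[33² + (-20)² + 7²]
  = √[1089 + 400 + 49]
  = √1538
  ≈ 39.22

39.22


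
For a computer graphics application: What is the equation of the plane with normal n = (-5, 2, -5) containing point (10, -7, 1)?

The plane through P with normal n = (a, b, c) satisfies n·(r - P) = 0,
i.e. ax + by + cz = a·x₀ + b·y₀ + c·z₀.
d = (-5)·10 + 2·(-7) + (-5)·1
  = -50 - 14 - 5
  = -69
Equation: -5x + 2y - 5z = -69

-5x + 2y - 5z = -69


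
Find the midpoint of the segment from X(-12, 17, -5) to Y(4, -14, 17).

M = ((x₁+x₂)/2, (y₁+y₂)/2, (z₁+z₂)/2)
  = ((-12 + 4)/2, (17 - 14)/2, (-5 + 17)/2)
  = (-8/2, 3/2, 12/2)
  = (-4, 1.5, 6)

(-4, 1.5, 6)


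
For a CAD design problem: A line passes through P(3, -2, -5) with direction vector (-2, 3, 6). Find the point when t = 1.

P(t) = P + t·d
  = (3 + (-2)·1, -2 + 3·1, -5 + 6·1)
  = (3 - 2, -2 + 3, -5 + 6)
  = (1, 1, 1)

(1, 1, 1)


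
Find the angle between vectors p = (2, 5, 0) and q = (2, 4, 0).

p·q = 2·2 + 5·4 + 0·0 = 4 + 20 + 0 = 24
|p| = √(2² + 5² + 0²) = √29 ≈ 5.385
|q| = √(2² + 4² + 0²) = √20 ≈ 4.472
cos θ = (p·q)/(|p||q|) = 24/(5.385·4.472) ≈ 0.9965
θ = arccos(0.9965) ≈ 4.764°

4.764°


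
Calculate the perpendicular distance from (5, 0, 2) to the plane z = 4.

distance = |a·x₀ + b·y₀ + c·z₀ - d| / √(a² + b² + c²)
  = |0·5 + 0·0 + 1·2 - 4| / √(0² + 0² + 1²)
  = |0 + 0 + 2 - 4| / √(0 + 0 + 1)
  = |-2| / √1
  = 2 / 1
  ≈ 2

2


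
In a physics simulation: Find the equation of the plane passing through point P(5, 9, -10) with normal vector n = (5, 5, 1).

The plane through P with normal n = (a, b, c) satisfies n·(r - P) = 0,
i.e. ax + by + cz = a·x₀ + b·y₀ + c·z₀.
d = 5·5 + 5·9 + 1·(-10)
  = 25 + 45 - 10
  = 60
Equation: 5x + 5y + z = 60

5x + 5y + z = 60


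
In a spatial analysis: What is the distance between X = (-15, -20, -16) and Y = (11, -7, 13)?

d = √[(x₂-x₁)² + (y₂-y₁)² + (z₂-z₁)²]
  = √[26² + 13² + 29²]
  = √[676 + 169 + 841]
  = √1686
  ≈ 41.06

41.06


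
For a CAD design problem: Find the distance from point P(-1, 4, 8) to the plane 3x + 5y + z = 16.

distance = |a·x₀ + b·y₀ + c·z₀ - d| / √(a² + b² + c²)
  = |3·(-1) + 5·4 + 1·8 - 16| / √(3² + 5² + 1²)
  = |-3 + 20 + 8 - 16| / √(9 + 25 + 1)
  = |9| / √35
  = 9 / 5.916
  ≈ 1.521

1.521


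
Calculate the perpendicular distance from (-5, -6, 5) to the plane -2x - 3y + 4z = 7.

distance = |a·x₀ + b·y₀ + c·z₀ - d| / √(a² + b² + c²)
  = |(-2)·(-5) + (-3)·(-6) + 4·5 - 7| / √((-2)² + (-3)² + 4²)
  = |10 + 18 + 20 - 7| / √(4 + 9 + 16)
  = |41| / √29
  = 41 / 5.385
  ≈ 7.614

7.614


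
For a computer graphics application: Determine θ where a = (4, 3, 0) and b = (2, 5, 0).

a·b = 4·2 + 3·5 + 0·0 = 8 + 15 + 0 = 23
|a| = √(4² + 3² + 0²) = √25 ≈ 5
|b| = √(2² + 5² + 0²) = √29 ≈ 5.385
cos θ = (a·b)/(|a||b|) = 23/(5·5.385) ≈ 0.8542
θ = arccos(0.8542) ≈ 31.33°

31.33°


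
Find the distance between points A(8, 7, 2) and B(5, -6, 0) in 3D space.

d = √[(x₂-x₁)² + (y₂-y₁)² + (z₂-z₁)²]
  = √[(-3)² + (-13)² + (-2)²]
  = √[9 + 169 + 4]
  = √182
  ≈ 13.49

13.49


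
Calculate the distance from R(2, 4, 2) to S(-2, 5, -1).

d = √[(x₂-x₁)² + (y₂-y₁)² + (z₂-z₁)²]
  = √[(-4)² + 1² + (-3)²]
  = √[16 + 1 + 9]
  = √26
  ≈ 5.099

5.099


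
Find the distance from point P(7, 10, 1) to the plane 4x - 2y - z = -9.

distance = |a·x₀ + b·y₀ + c·z₀ - d| / √(a² + b² + c²)
  = |4·7 + (-2)·10 + (-1)·1 - (-9)| / √(4² + (-2)² + (-1)²)
  = |28 - 20 - 1 + 9| / √(16 + 4 + 1)
  = |16| / √21
  = 16 / 4.583
  ≈ 3.491

3.491


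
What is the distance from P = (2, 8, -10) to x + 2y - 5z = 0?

distance = |a·x₀ + b·y₀ + c·z₀ - d| / √(a² + b² + c²)
  = |1·2 + 2·8 + (-5)·(-10) - 0| / √(1² + 2² + (-5)²)
  = |2 + 16 + 50 + 0| / √(1 + 4 + 25)
  = |68| / √30
  = 68 / 5.477
  ≈ 12.42

12.42


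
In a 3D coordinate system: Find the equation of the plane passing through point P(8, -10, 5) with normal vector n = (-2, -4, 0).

The plane through P with normal n = (a, b, c) satisfies n·(r - P) = 0,
i.e. ax + by + cz = a·x₀ + b·y₀ + c·z₀.
d = (-2)·8 + (-4)·(-10) + 0·5
  = -16 + 40 + 0
  = 24
Equation: -2x - 4y = 24

-2x - 4y = 24


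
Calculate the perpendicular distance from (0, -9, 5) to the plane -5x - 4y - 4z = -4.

distance = |a·x₀ + b·y₀ + c·z₀ - d| / √(a² + b² + c²)
  = |(-5)·0 + (-4)·(-9) + (-4)·5 - (-4)| / √((-5)² + (-4)² + (-4)²)
  = |0 + 36 - 20 + 4| / √(25 + 16 + 16)
  = |20| / √57
  = 20 / 7.55
  ≈ 2.649

2.649


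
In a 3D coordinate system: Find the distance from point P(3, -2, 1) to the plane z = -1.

distance = |a·x₀ + b·y₀ + c·z₀ - d| / √(a² + b² + c²)
  = |0·3 + 0·(-2) + 1·1 - (-1)| / √(0² + 0² + 1²)
  = |0 + 0 + 1 + 1| / √(0 + 0 + 1)
  = |2| / √1
  = 2 / 1
  ≈ 2

2


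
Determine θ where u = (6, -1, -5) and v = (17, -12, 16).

u·v = 6·17 + (-1)·(-12) + (-5)·16 = 102 + 12 - 80 = 34
|u| = √(6² + (-1)² + (-5)²) = √62 ≈ 7.874
|v| = √(17² + (-12)² + 16²) = √689 ≈ 26.25
cos θ = (u·v)/(|u||v|) = 34/(7.874·26.25) ≈ 0.1645
θ = arccos(0.1645) ≈ 80.53°

80.53°


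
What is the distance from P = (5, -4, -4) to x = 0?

distance = |a·x₀ + b·y₀ + c·z₀ - d| / √(a² + b² + c²)
  = |1·5 + 0·(-4) + 0·(-4) - 0| / √(1² + 0² + 0²)
  = |5 + 0 + 0 + 0| / √(1 + 0 + 0)
  = |5| / √1
  = 5 / 1
  ≈ 5

5


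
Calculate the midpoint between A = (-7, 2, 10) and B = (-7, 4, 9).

M = ((x₁+x₂)/2, (y₁+y₂)/2, (z₁+z₂)/2)
  = ((-7 - 7)/2, (2 + 4)/2, (10 + 9)/2)
  = (-14/2, 6/2, 19/2)
  = (-7, 3, 9.5)

(-7, 3, 9.5)


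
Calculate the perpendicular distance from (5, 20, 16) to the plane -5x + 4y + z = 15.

distance = |a·x₀ + b·y₀ + c·z₀ - d| / √(a² + b² + c²)
  = |(-5)·5 + 4·20 + 1·16 - 15| / √((-5)² + 4² + 1²)
  = |-25 + 80 + 16 - 15| / √(25 + 16 + 1)
  = |56| / √42
  = 56 / 6.481
  ≈ 8.641

8.641


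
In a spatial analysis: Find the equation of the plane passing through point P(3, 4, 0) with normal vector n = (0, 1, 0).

The plane through P with normal n = (a, b, c) satisfies n·(r - P) = 0,
i.e. ax + by + cz = a·x₀ + b·y₀ + c·z₀.
d = 0·3 + 1·4 + 0·0
  = 0 + 4 + 0
  = 4
Equation: y = 4

y = 4


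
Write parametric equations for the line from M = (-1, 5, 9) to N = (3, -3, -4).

Direction vector d = N - M = (3 + 1, -3 - 5, -4 - 9) = (4, -8, -13)
Parametric form r = M + t·d:
x = -1 + 4t, y = 5 - 8t, z = 9 - 13t

x = -1 + 4t, y = 5 - 8t, z = 9 - 13t


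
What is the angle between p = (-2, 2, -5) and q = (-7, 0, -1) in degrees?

p·q = (-2)·(-7) + 2·0 + (-5)·(-1) = 14 + 0 + 5 = 19
|p| = √((-2)² + 2² + (-5)²) = √33 ≈ 5.745
|q| = √((-7)² + 0² + (-1)²) = √50 ≈ 7.071
cos θ = (p·q)/(|p||q|) = 19/(5.745·7.071) ≈ 0.4677
θ = arccos(0.4677) ≈ 62.11°

62.11°


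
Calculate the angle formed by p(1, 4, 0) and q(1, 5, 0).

p·q = 1·1 + 4·5 + 0·0 = 1 + 20 + 0 = 21
|p| = √(1² + 4² + 0²) = √17 ≈ 4.123
|q| = √(1² + 5² + 0²) = √26 ≈ 5.099
cos θ = (p·q)/(|p||q|) = 21/(4.123·5.099) ≈ 0.9989
θ = arccos(0.9989) ≈ 2.726°

2.726°


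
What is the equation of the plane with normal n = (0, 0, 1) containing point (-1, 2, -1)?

The plane through P with normal n = (a, b, c) satisfies n·(r - P) = 0,
i.e. ax + by + cz = a·x₀ + b·y₀ + c·z₀.
d = 0·(-1) + 0·2 + 1·(-1)
  = 0 + 0 - 1
  = -1
Equation: z = -1

z = -1


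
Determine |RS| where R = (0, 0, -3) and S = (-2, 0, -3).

d = √[(x₂-x₁)² + (y₂-y₁)² + (z₂-z₁)²]
  = √[(-2)² + 0² + 0²]
  = √[4 + 0 + 0]
  = √4
  ≈ 2

2


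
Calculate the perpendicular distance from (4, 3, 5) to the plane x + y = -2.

distance = |a·x₀ + b·y₀ + c·z₀ - d| / √(a² + b² + c²)
  = |1·4 + 1·3 + 0·5 - (-2)| / √(1² + 1² + 0²)
  = |4 + 3 + 0 + 2| / √(1 + 1 + 0)
  = |9| / √2
  = 9 / 1.414
  ≈ 6.364

6.364


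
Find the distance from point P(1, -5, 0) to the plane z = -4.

distance = |a·x₀ + b·y₀ + c·z₀ - d| / √(a² + b² + c²)
  = |0·1 + 0·(-5) + 1·0 - (-4)| / √(0² + 0² + 1²)
  = |0 + 0 + 0 + 4| / √(0 + 0 + 1)
  = |4| / √1
  = 4 / 1
  ≈ 4

4


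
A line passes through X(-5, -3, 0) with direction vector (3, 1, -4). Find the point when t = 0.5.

P(t) = X + t·d
  = (-5 + 3·0.5, -3 + 1·0.5, 0 + (-4)·0.5)
  = (-5 + 1.5, -3 + 0.5, 0 - 2)
  = (-3.5, -2.5, -2)

(-3.5, -2.5, -2)


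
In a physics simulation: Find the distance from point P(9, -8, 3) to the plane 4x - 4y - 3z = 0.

distance = |a·x₀ + b·y₀ + c·z₀ - d| / √(a² + b² + c²)
  = |4·9 + (-4)·(-8) + (-3)·3 - 0| / √(4² + (-4)² + (-3)²)
  = |36 + 32 - 9 + 0| / √(16 + 16 + 9)
  = |59| / √41
  = 59 / 6.403
  ≈ 9.214

9.214


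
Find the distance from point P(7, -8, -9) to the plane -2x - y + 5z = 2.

distance = |a·x₀ + b·y₀ + c·z₀ - d| / √(a² + b² + c²)
  = |(-2)·7 + (-1)·(-8) + 5·(-9) - 2| / √((-2)² + (-1)² + 5²)
  = |-14 + 8 - 45 - 2| / √(4 + 1 + 25)
  = |-53| / √30
  = 53 / 5.477
  ≈ 9.676

9.676


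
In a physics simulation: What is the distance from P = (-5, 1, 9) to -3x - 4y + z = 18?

distance = |a·x₀ + b·y₀ + c·z₀ - d| / √(a² + b² + c²)
  = |(-3)·(-5) + (-4)·1 + 1·9 - 18| / √((-3)² + (-4)² + 1²)
  = |15 - 4 + 9 - 18| / √(9 + 16 + 1)
  = |2| / √26
  = 2 / 5.099
  ≈ 0.3922

0.3922


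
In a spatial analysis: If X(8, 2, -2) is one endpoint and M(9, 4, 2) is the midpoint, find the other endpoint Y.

Y = 2M - X
  = (2·9 - 8, 2·4 - 2, 2·2 - (-2))
  = (18 - 8, 8 - 2, 4 + 2)
  = (10, 6, 6)

(10, 6, 6)


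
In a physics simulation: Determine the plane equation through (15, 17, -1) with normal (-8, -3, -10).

The plane through P with normal n = (a, b, c) satisfies n·(r - P) = 0,
i.e. ax + by + cz = a·x₀ + b·y₀ + c·z₀.
d = (-8)·15 + (-3)·17 + (-10)·(-1)
  = -120 - 51 + 10
  = -161
Equation: -8x - 3y - 10z = -161

-8x - 3y - 10z = -161


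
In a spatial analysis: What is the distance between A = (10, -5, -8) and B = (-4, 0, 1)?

d = √[(x₂-x₁)² + (y₂-y₁)² + (z₂-z₁)²]
  = √[(-14)² + 5² + 9²]
  = √[196 + 25 + 81]
  = √302
  ≈ 17.38

17.38


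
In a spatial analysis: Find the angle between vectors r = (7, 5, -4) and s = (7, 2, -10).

r·s = 7·7 + 5·2 + (-4)·(-10) = 49 + 10 + 40 = 99
|r| = √(7² + 5² + (-4)²) = √90 ≈ 9.487
|s| = √(7² + 2² + (-10)²) = √153 ≈ 12.37
cos θ = (r·s)/(|r||s|) = 99/(9.487·12.37) ≈ 0.8437
θ = arccos(0.8437) ≈ 32.47°

32.47°


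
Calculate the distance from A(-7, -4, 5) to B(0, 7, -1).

d = √[(x₂-x₁)² + (y₂-y₁)² + (z₂-z₁)²]
  = √[7² + 11² + (-6)²]
  = √[49 + 121 + 36]
  = √206
  ≈ 14.35

14.35


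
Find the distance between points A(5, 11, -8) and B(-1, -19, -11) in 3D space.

d = √[(x₂-x₁)² + (y₂-y₁)² + (z₂-z₁)²]
  = √[(-6)² + (-30)² + (-3)²]
  = √[36 + 900 + 9]
  = √945
  ≈ 30.74

30.74


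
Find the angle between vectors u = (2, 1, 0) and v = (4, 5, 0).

u·v = 2·4 + 1·5 + 0·0 = 8 + 5 + 0 = 13
|u| = √(2² + 1² + 0²) = √5 ≈ 2.236
|v| = √(4² + 5² + 0²) = √41 ≈ 6.403
cos θ = (u·v)/(|u||v|) = 13/(2.236·6.403) ≈ 0.908
θ = arccos(0.908) ≈ 24.78°

24.78°


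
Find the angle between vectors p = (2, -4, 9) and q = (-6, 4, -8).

p·q = 2·(-6) + (-4)·4 + 9·(-8) = -12 - 16 - 72 = -100
|p| = √(2² + (-4)² + 9²) = √101 ≈ 10.05
|q| = √((-6)² + 4² + (-8)²) = √116 ≈ 10.77
cos θ = (p·q)/(|p||q|) = -100/(10.05·10.77) ≈ -0.9239
θ = arccos(-0.9239) ≈ 157.5°

157.5°


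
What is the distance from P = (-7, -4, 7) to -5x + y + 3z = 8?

distance = |a·x₀ + b·y₀ + c·z₀ - d| / √(a² + b² + c²)
  = |(-5)·(-7) + 1·(-4) + 3·7 - 8| / √((-5)² + 1² + 3²)
  = |35 - 4 + 21 - 8| / √(25 + 1 + 9)
  = |44| / √35
  = 44 / 5.916
  ≈ 7.437

7.437


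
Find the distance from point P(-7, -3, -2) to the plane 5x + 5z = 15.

distance = |a·x₀ + b·y₀ + c·z₀ - d| / √(a² + b² + c²)
  = |5·(-7) + 0·(-3) + 5·(-2) - 15| / √(5² + 0² + 5²)
  = |-35 + 0 - 10 - 15| / √(25 + 0 + 25)
  = |-60| / √50
  = 60 / 7.071
  ≈ 8.485

8.485


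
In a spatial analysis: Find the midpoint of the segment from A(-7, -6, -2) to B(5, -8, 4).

M = ((x₁+x₂)/2, (y₁+y₂)/2, (z₁+z₂)/2)
  = ((-7 + 5)/2, (-6 - 8)/2, (-2 + 4)/2)
  = (-2/2, -14/2, 2/2)
  = (-1, -7, 1)

(-1, -7, 1)


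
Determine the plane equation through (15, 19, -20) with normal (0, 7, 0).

The plane through P with normal n = (a, b, c) satisfies n·(r - P) = 0,
i.e. ax + by + cz = a·x₀ + b·y₀ + c·z₀.
d = 0·15 + 7·19 + 0·(-20)
  = 0 + 133 + 0
  = 133
Equation: 7y = 133

7y = 133


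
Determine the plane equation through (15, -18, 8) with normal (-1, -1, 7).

The plane through P with normal n = (a, b, c) satisfies n·(r - P) = 0,
i.e. ax + by + cz = a·x₀ + b·y₀ + c·z₀.
d = (-1)·15 + (-1)·(-18) + 7·8
  = -15 + 18 + 56
  = 59
Equation: -x - y + 7z = 59

-x - y + 7z = 59


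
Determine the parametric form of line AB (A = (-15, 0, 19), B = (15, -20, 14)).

Direction vector d = B - A = (15 + 15, -20 + 0, 14 - 19) = (30, -20, -5)
Parametric form r = A + t·d:
x = -15 + 30t, y = 0 - 20t, z = 19 - 5t

x = -15 + 30t, y = 0 - 20t, z = 19 - 5t


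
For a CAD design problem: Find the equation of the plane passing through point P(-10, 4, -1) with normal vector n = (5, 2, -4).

The plane through P with normal n = (a, b, c) satisfies n·(r - P) = 0,
i.e. ax + by + cz = a·x₀ + b·y₀ + c·z₀.
d = 5·(-10) + 2·4 + (-4)·(-1)
  = -50 + 8 + 4
  = -38
Equation: 5x + 2y - 4z = -38

5x + 2y - 4z = -38


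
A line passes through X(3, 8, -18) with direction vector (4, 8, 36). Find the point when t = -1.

P(t) = X + t·d
  = (3 + 4·(-1), 8 + 8·(-1), -18 + 36·(-1))
  = (3 - 4, 8 - 8, -18 - 36)
  = (-1, 0, -54)

(-1, 0, -54)


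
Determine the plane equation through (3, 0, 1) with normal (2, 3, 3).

The plane through P with normal n = (a, b, c) satisfies n·(r - P) = 0,
i.e. ax + by + cz = a·x₀ + b·y₀ + c·z₀.
d = 2·3 + 3·0 + 3·1
  = 6 + 0 + 3
  = 9
Equation: 2x + 3y + 3z = 9

2x + 3y + 3z = 9


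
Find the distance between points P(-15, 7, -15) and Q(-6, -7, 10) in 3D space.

d = √[(x₂-x₁)² + (y₂-y₁)² + (z₂-z₁)²]
  = √[9² + (-14)² + 25²]
  = √[81 + 196 + 625]
  = √902
  ≈ 30.03

30.03


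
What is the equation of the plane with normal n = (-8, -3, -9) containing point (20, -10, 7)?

The plane through P with normal n = (a, b, c) satisfies n·(r - P) = 0,
i.e. ax + by + cz = a·x₀ + b·y₀ + c·z₀.
d = (-8)·20 + (-3)·(-10) + (-9)·7
  = -160 + 30 - 63
  = -193
Equation: -8x - 3y - 9z = -193

-8x - 3y - 9z = -193


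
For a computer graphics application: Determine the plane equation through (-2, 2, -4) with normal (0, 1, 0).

The plane through P with normal n = (a, b, c) satisfies n·(r - P) = 0,
i.e. ax + by + cz = a·x₀ + b·y₀ + c·z₀.
d = 0·(-2) + 1·2 + 0·(-4)
  = 0 + 2 + 0
  = 2
Equation: y = 2

y = 2


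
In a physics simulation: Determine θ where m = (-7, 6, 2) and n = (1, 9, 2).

m·n = (-7)·1 + 6·9 + 2·2 = -7 + 54 + 4 = 51
|m| = √((-7)² + 6² + 2²) = √89 ≈ 9.434
|n| = √(1² + 9² + 2²) = √86 ≈ 9.274
cos θ = (m·n)/(|m||n|) = 51/(9.434·9.274) ≈ 0.5829
θ = arccos(0.5829) ≈ 54.34°

54.34°


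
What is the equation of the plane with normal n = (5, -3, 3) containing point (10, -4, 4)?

The plane through P with normal n = (a, b, c) satisfies n·(r - P) = 0,
i.e. ax + by + cz = a·x₀ + b·y₀ + c·z₀.
d = 5·10 + (-3)·(-4) + 3·4
  = 50 + 12 + 12
  = 74
Equation: 5x - 3y + 3z = 74

5x - 3y + 3z = 74


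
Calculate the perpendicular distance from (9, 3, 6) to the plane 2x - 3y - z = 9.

distance = |a·x₀ + b·y₀ + c·z₀ - d| / √(a² + b² + c²)
  = |2·9 + (-3)·3 + (-1)·6 - 9| / √(2² + (-3)² + (-1)²)
  = |18 - 9 - 6 - 9| / √(4 + 9 + 1)
  = |-6| / √14
  = 6 / 3.742
  ≈ 1.604

1.604


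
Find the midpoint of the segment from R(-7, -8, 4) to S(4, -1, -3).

M = ((x₁+x₂)/2, (y₁+y₂)/2, (z₁+z₂)/2)
  = ((-7 + 4)/2, (-8 - 1)/2, (4 - 3)/2)
  = (-3/2, -9/2, 1/2)
  = (-1.5, -4.5, 0.5)

(-1.5, -4.5, 0.5)


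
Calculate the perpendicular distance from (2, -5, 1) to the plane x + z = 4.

distance = |a·x₀ + b·y₀ + c·z₀ - d| / √(a² + b² + c²)
  = |1·2 + 0·(-5) + 1·1 - 4| / √(1² + 0² + 1²)
  = |2 + 0 + 1 - 4| / √(1 + 0 + 1)
  = |-1| / √2
  = 1 / 1.414
  ≈ 0.7071

0.7071


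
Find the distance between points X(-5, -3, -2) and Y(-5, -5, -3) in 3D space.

d = √[(x₂-x₁)² + (y₂-y₁)² + (z₂-z₁)²]
  = √[0² + (-2)² + (-1)²]
  = √[0 + 4 + 1]
  = √5
  ≈ 2.236

2.236


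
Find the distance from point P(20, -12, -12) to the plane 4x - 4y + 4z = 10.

distance = |a·x₀ + b·y₀ + c·z₀ - d| / √(a² + b² + c²)
  = |4·20 + (-4)·(-12) + 4·(-12) - 10| / √(4² + (-4)² + 4²)
  = |80 + 48 - 48 - 10| / √(16 + 16 + 16)
  = |70| / √48
  = 70 / 6.928
  ≈ 10.1

10.1


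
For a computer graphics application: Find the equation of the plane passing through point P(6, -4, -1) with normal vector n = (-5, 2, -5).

The plane through P with normal n = (a, b, c) satisfies n·(r - P) = 0,
i.e. ax + by + cz = a·x₀ + b·y₀ + c·z₀.
d = (-5)·6 + 2·(-4) + (-5)·(-1)
  = -30 - 8 + 5
  = -33
Equation: -5x + 2y - 5z = -33

-5x + 2y - 5z = -33


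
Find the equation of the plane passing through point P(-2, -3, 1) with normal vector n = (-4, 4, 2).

The plane through P with normal n = (a, b, c) satisfies n·(r - P) = 0,
i.e. ax + by + cz = a·x₀ + b·y₀ + c·z₀.
d = (-4)·(-2) + 4·(-3) + 2·1
  = 8 - 12 + 2
  = -2
Equation: -4x + 4y + 2z = -2

-4x + 4y + 2z = -2
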